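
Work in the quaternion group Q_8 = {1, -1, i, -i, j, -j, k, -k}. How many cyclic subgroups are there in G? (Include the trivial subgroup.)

Each element a generates a cyclic subgroup ⟨a⟩; distinct elements may generate the same one (a cyclic group of order d has φ(d) generators).
Cyclic subgroups by order — order 1: 1; order 2: 1; order 4: 3.
Total: 5.

5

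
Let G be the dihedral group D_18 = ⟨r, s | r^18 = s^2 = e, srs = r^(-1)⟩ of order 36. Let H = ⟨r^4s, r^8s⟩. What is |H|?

|⟨r^4s⟩| = 2 and |⟨r^8s⟩| = 2, so |H| is a multiple of lcm(2, 2) = 2 and divides |G| = 36.
Closing under the operation: H = {e, r^2, r^4, r^6, r^8, r^10, r^12, r^14, r^16, s, r^2s, r^4s, r^6s, r^8s, r^10s, r^12s, r^14s, r^16s}, so |H| = 18.

18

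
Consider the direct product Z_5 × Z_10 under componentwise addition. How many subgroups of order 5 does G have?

6

|G| = 50 and 5 | 50, so subgroups of order 5 are possible by Lagrange.
The subgroups of order 5 are: {(0,0), (0,2), (0,4), (0,6), (0,8)}; {(0,0), (1,0), (2,0), (3,0), (4,0)}; {(0,0), (1,2), (2,4), (3,6), (4,8)}; {(0,0), (1,4), (2,8), (3,2), (4,6)}; … (6 in all).
So G has 6 subgroups of order 5.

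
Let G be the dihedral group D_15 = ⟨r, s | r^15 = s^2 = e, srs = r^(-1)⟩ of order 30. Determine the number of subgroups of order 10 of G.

3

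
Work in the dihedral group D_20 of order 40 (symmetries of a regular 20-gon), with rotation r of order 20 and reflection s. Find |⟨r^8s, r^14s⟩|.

20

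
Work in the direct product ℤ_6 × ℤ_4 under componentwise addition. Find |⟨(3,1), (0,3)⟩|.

8

|⟨(3,1)⟩| = 4 and |⟨(0,3)⟩| = 4, so |H| is a multiple of lcm(4, 4) = 4 and divides |G| = 24.
Closing under the operation: H = {(0,0), (0,1), (0,2), (0,3), (3,0), (3,1), (3,2), (3,3)}, so |H| = 8.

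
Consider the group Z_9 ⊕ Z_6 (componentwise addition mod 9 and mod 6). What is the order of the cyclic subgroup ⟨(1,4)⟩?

The order of (1,4) in Z_9 × Z_6 is lcm(ord(1) in Z_9, ord(4) in Z_6).
ord(1) = 9 and ord(4) = 3, so |⟨(1,4)⟩| = lcm(9, 3) = 9.

9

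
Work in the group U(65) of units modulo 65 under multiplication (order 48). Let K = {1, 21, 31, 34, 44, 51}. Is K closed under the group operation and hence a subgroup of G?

No

Closure fails: 34 · 21 = 64 ∉ K. So K is not a subgroup.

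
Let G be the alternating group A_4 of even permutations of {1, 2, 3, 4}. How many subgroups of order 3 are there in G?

4

|G| = 12 and 3 | 12, so subgroups of order 3 are possible by Lagrange.
The subgroups of order 3 are: {e, (1 2 3), (1 3 2)}; {e, (1 2 4), (1 4 2)}; {e, (1 3 4), (1 4 3)}; {e, (2 3 4), (2 4 3)}.
So G has 4 subgroups of order 3.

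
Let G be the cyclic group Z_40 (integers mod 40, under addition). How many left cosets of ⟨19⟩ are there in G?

1

|⟨19⟩| = 40 and |G| = 40.
By Lagrange, [G : H] = |G|/|H| = 40/40 = 1.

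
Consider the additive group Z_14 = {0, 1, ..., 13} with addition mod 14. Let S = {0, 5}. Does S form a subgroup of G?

No

5 ∈ S but its inverse 9 ∉ S, so S is not a subgroup.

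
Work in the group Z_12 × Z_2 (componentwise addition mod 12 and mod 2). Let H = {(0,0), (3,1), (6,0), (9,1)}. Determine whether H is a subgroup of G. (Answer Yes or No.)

|H| = 4 divides |G| = 24, consistent with Lagrange.
H contains the identity, every element's inverse is in H, and H is closed under +: it is a subgroup.
In fact H = ⟨(3,1)⟩.

Yes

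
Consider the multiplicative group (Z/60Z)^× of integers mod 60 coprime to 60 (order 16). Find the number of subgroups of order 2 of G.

|G| = 16 and 2 | 16, so subgroups of order 2 are possible by Lagrange.
The subgroups of order 2 are: {1, 11}; {1, 19}; {1, 29}; {1, 31}; … (7 in all).
So G has 7 subgroups of order 2.

7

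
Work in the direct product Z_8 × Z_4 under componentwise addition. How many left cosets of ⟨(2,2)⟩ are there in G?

|⟨(2,2)⟩| = 4 and |G| = 32.
By Lagrange, [G : H] = |G|/|H| = 32/4 = 8.

8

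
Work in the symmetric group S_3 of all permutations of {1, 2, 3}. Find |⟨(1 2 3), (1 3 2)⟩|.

3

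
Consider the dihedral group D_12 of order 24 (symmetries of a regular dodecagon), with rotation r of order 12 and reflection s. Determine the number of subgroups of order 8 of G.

3

|G| = 24 and 8 | 24, so subgroups of order 8 are possible by Lagrange.
The subgroups of order 8 are: {e, r^3, r^6, r^9, rs, r^4s, r^7s, r^10s}; {e, r^3, r^6, r^9, r^2s, r^5s, r^8s, r^11s}; {e, r^3, r^6, r^9, s, r^3s, r^6s, r^9s}.
So G has 3 subgroups of order 8.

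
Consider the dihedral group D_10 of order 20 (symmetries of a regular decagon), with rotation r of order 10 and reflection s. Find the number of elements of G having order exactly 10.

4

The elements of order 10 are: r, r^3, r^7, r^9.
That's 4.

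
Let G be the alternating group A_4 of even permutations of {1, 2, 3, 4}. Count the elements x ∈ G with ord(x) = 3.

8

The elements of order 3 are: (2 3 4), (2 4 3), (1 2 3), (1 2 4), (1 3 2), (1 3 4), (1 4 2), (1 4 3).
That's 8.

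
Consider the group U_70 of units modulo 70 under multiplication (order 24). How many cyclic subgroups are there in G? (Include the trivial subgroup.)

12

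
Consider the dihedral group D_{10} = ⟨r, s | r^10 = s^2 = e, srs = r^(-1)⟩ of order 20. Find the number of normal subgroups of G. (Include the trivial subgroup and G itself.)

7

G has 22 subgroups. Checking conjugation-invariance by order — order 1: 1/1 normal; order 2: 1/11 normal; order 4: 0/5 normal; order 5: 1/1 normal; order 10: 3/3 normal; order 20: 1/1 normal.
Total normal subgroups: 7.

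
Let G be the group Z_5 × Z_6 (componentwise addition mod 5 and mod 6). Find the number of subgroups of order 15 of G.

1

|G| = 30 and 15 | 30, so subgroups of order 15 are possible by Lagrange.
The subgroups of order 15 are: {(0,0), (0,2), (0,4), (1,0), (1,2), (1,4), (2,0), (2,2), (2,4), (3,0), (3,2), (3,4), (4,0), (4,2), (4,4)}.
So G has 1 subgroup of order 15.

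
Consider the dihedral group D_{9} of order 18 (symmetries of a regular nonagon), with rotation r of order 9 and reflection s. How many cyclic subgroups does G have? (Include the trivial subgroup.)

Group the elements of G by the cyclic subgroup they generate; each cyclic subgroup of order d accounts for φ(d) elements.
Cyclic subgroups by order — order 1: 1; order 2: 9; order 3: 1; order 9: 1.
Total: 12.

12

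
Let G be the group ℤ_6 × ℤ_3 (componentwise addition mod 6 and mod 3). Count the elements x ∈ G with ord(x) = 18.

0

An element (a,b) has order lcm(ord(a), ord(b)); count pairs with lcm equal to 18.
Enumerating gives 0 such elements.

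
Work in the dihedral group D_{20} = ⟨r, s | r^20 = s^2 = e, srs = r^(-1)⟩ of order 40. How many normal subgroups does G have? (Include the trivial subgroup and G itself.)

9

G has 48 subgroups. Checking conjugation-invariance by order — order 1: 1/1 normal; order 2: 1/21 normal; order 4: 1/11 normal; order 5: 1/1 normal; order 8: 0/5 normal; order 10: 1/5 normal; order 20: 3/3 normal; order 40: 1/1 normal.
Total normal subgroups: 9.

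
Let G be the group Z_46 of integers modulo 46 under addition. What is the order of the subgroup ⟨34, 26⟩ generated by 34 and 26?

|⟨34⟩| = 23 and |⟨26⟩| = 23, so |H| is a multiple of lcm(23, 23) = 23 and divides |G| = 46.
Closing under the operation: H = {0, 2, 4, 6, 8, 10, 12, 14, 16, 18, 20, 22, 24, 26, 28, 30, 32, 34, 36, 38, 40, 42, 44}, so |H| = 23.

23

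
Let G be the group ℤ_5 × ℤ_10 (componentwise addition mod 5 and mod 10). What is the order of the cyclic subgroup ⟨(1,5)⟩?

The order of (1,5) in Z_5 × Z_10 is lcm(ord(1) in Z_5, ord(5) in Z_10).
ord(1) = 5 and ord(5) = 2, so |⟨(1,5)⟩| = lcm(5, 2) = 10.

10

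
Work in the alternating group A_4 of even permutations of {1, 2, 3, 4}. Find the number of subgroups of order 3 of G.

|G| = 12 and 3 | 12, so subgroups of order 3 are possible by Lagrange.
The subgroups of order 3 are: {e, (1 2 3), (1 3 2)}; {e, (1 2 4), (1 4 2)}; {e, (1 3 4), (1 4 3)}; {e, (2 3 4), (2 4 3)}.
So G has 4 subgroups of order 3.

4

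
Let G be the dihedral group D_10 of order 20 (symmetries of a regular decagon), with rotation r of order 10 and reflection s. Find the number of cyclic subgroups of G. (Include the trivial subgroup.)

14

Group the elements of G by the cyclic subgroup they generate; each cyclic subgroup of order d accounts for φ(d) elements.
Cyclic subgroups by order — order 1: 1; order 2: 11; order 5: 1; order 10: 1.
Total: 14.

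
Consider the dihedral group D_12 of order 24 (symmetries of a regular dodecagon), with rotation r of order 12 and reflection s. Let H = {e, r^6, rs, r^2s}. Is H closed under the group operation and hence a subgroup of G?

Closure fails: r^2s · rs = r ∉ H. So H is not a subgroup.

No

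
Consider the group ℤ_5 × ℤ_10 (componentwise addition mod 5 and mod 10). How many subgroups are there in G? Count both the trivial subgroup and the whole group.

|G| = 50, so by Lagrange every subgroup order divides 50. Divisors: 1, 2, 5, 10, 25, 50.
Subgroups by order — order 1: 1; order 2: 1; order 5: 6; order 10: 6; order 25: 1; order 50: 1.
Total: 1 + 1 + 6 + 6 + 1 + 1 = 16.

16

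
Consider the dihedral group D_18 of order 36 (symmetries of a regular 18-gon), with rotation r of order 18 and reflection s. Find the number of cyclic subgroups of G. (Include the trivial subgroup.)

24

Each element a generates a cyclic subgroup ⟨a⟩; distinct elements may generate the same one (a cyclic group of order d has φ(d) generators).
Cyclic subgroups by order — order 1: 1; order 2: 19; order 3: 1; order 6: 1; order 9: 1; order 18: 1.
Total: 24.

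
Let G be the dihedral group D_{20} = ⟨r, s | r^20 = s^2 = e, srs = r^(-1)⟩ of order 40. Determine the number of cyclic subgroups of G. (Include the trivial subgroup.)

26

Each element a generates a cyclic subgroup ⟨a⟩; distinct elements may generate the same one (a cyclic group of order d has φ(d) generators).
Cyclic subgroups by order — order 1: 1; order 2: 21; order 4: 1; order 5: 1; order 10: 1; order 20: 1.
Total: 26.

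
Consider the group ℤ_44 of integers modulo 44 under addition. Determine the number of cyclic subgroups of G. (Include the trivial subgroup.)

A cyclic subgroup of order d is generated by each of its φ(d) elements of order d, so the cyclic subgroups of order d number (#elements of order d)/φ(d).
Cyclic subgroups by order — order 1: 1; order 2: 1; order 4: 1; order 11: 1; order 22: 1; order 44: 1.
Total: 6.

6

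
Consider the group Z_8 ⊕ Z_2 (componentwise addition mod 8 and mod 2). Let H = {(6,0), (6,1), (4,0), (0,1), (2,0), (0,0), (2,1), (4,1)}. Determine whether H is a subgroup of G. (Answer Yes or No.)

|H| = 8 divides |G| = 16, consistent with Lagrange.
H contains the identity, every element's inverse is in H, and H is closed under +: it is a subgroup.

Yes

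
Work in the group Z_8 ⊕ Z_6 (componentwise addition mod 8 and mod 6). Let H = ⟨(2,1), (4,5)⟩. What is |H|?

24

|⟨(2,1)⟩| = 12 and |⟨(4,5)⟩| = 6, so |H| is a multiple of lcm(12, 6) = 12 and divides |G| = 48.
Closing under the operation: H = {(0,0), (0,1), (0,2), (0,3), (0,4), (0,5), (2,0), (2,1), (2,2), (2,3), (2,4), (2,5), (4,0), (4,1), (4,2), (4,3), (4,4), (4,5), (6,0), (6,1), (6,2), (6,3), (6,4), (6,5)}, so |H| = 24.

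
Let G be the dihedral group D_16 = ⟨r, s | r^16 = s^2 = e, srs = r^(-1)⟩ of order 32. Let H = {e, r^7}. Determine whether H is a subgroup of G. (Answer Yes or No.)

r^7 ∈ H but its inverse r^9 ∉ H, so H is not a subgroup.

No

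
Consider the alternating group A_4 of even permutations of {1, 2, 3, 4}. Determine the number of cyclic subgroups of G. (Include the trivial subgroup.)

Group the elements of G by the cyclic subgroup they generate; each cyclic subgroup of order d accounts for φ(d) elements.
Cyclic subgroups by order — order 1: 1; order 2: 3; order 3: 4.
Total: 8.

8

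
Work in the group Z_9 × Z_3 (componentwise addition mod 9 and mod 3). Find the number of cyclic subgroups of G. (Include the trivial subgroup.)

8

Group the elements of G by the cyclic subgroup they generate; each cyclic subgroup of order d accounts for φ(d) elements.
Cyclic subgroups by order — order 1: 1; order 3: 4; order 9: 3.
Total: 8.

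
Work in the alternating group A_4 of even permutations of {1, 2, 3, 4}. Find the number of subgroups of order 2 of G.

|G| = 12 and 2 | 12, so subgroups of order 2 are possible by Lagrange.
The subgroups of order 2 are: {e, (1 2)(3 4)}; {e, (1 3)(2 4)}; {e, (1 4)(2 3)}.
So G has 3 subgroups of order 2.

3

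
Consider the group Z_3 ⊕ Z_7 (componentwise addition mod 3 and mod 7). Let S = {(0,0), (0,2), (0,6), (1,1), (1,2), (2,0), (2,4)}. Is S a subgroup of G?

(2,4) ∈ S but its inverse (1,3) ∉ S, so S is not a subgroup.

No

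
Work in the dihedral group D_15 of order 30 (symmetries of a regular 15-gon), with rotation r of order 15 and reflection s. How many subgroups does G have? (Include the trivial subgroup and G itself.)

28

|G| = 30, so by Lagrange every subgroup order divides 30. Divisors: 1, 2, 3, 5, 6, 10, 15, 30.
Subgroups by order — order 1: 1; order 2: 15; order 3: 1; order 5: 1; order 6: 5; order 10: 3; order 15: 1; order 30: 1.
Total: 1 + 15 + 1 + 1 + 5 + 3 + 1 + 1 = 28.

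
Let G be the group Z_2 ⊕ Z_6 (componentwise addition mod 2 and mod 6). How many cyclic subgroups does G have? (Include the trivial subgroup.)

8

A cyclic subgroup of order d is generated by each of its φ(d) elements of order d, so the cyclic subgroups of order d number (#elements of order d)/φ(d).
Cyclic subgroups by order — order 1: 1; order 2: 3; order 3: 1; order 6: 3.
Total: 8.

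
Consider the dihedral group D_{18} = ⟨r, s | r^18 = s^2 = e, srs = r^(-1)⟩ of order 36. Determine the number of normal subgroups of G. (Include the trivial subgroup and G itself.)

9

G has 45 subgroups. Checking conjugation-invariance by order — order 1: 1/1 normal; order 2: 1/19 normal; order 3: 1/1 normal; order 4: 0/9 normal; order 6: 1/7 normal; order 9: 1/1 normal; order 12: 0/3 normal; order 18: 3/3 normal; order 36: 1/1 normal.
Total normal subgroups: 9.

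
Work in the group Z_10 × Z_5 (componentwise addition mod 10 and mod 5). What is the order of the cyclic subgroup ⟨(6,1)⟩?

The order of (6,1) in Z_10 × Z_5 is lcm(ord(6) in Z_10, ord(1) in Z_5).
ord(6) = 5 and ord(1) = 5, so |⟨(6,1)⟩| = lcm(5, 5) = 5.

5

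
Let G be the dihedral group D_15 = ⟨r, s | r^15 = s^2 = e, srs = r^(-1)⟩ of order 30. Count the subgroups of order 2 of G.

15

|G| = 30 and 2 | 30, so subgroups of order 2 are possible by Lagrange.
The subgroups of order 2 are: {e, r^10s}; {e, r^11s}; {e, r^12s}; {e, r^13s}; … (15 in all).
So G has 15 subgroups of order 2.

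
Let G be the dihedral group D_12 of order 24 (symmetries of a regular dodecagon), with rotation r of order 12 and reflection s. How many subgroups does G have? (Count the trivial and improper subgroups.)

34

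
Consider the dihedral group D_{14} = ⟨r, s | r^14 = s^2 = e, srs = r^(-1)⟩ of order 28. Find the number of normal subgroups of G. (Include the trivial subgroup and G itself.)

7

G has 28 subgroups. Checking conjugation-invariance by order — order 1: 1/1 normal; order 2: 1/15 normal; order 4: 0/7 normal; order 7: 1/1 normal; order 14: 3/3 normal; order 28: 1/1 normal.
Total normal subgroups: 7.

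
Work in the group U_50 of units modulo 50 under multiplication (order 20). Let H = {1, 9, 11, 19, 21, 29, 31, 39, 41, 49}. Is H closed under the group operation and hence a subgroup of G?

Yes

|H| = 10 divides |G| = 20, consistent with Lagrange.
H contains the identity, every element's inverse is in H, and H is closed under ·: it is a subgroup.
In fact H = ⟨39⟩.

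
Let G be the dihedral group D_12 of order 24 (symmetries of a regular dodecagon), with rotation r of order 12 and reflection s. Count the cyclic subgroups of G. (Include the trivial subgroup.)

18

A cyclic subgroup of order d is generated by each of its φ(d) elements of order d, so the cyclic subgroups of order d number (#elements of order d)/φ(d).
Cyclic subgroups by order — order 1: 1; order 2: 13; order 3: 1; order 4: 1; order 6: 1; order 12: 1.
Total: 18.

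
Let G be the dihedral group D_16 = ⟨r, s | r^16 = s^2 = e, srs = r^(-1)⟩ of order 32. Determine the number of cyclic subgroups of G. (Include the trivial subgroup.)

Group the elements of G by the cyclic subgroup they generate; each cyclic subgroup of order d accounts for φ(d) elements.
Cyclic subgroups by order — order 1: 1; order 2: 17; order 4: 1; order 8: 1; order 16: 1.
Total: 21.

21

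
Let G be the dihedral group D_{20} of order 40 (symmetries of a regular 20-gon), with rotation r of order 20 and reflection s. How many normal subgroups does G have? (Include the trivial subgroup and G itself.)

9

G has 48 subgroups. Checking conjugation-invariance by order — order 1: 1/1 normal; order 2: 1/21 normal; order 4: 1/11 normal; order 5: 1/1 normal; order 8: 0/5 normal; order 10: 1/5 normal; order 20: 3/3 normal; order 40: 1/1 normal.
Total normal subgroups: 9.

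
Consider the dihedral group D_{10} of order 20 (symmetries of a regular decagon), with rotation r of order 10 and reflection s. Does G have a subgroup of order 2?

2 | 20. A subgroup of order 2 is {e, r^2s}.

Yes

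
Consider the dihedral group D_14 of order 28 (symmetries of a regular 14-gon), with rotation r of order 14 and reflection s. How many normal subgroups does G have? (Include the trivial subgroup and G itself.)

7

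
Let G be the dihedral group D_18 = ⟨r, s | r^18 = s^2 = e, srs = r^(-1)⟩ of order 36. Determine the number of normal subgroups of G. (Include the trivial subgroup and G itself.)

G has 45 subgroups. Checking conjugation-invariance by order — order 1: 1/1 normal; order 2: 1/19 normal; order 3: 1/1 normal; order 4: 0/9 normal; order 6: 1/7 normal; order 9: 1/1 normal; order 12: 0/3 normal; order 18: 3/3 normal; order 36: 1/1 normal.
Total normal subgroups: 9.

9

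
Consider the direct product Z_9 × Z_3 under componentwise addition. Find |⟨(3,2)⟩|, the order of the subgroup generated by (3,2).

3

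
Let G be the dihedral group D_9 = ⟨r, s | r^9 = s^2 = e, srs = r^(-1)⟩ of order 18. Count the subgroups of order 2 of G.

9

|G| = 18 and 2 | 18, so subgroups of order 2 are possible by Lagrange.
The subgroups of order 2 are: {e, r^2s}; {e, r^3s}; {e, r^4s}; {e, r^5s}; … (9 in all).
So G has 9 subgroups of order 2.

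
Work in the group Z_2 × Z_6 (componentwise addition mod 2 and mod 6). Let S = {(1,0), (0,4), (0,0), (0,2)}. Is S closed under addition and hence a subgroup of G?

No

Closure fails: (0,2) + (1,0) = (1,2) ∉ S. So S is not a subgroup.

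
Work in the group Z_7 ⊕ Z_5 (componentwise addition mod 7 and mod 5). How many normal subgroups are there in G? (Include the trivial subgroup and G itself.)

4

G is abelian, so every subgroup is normal.
G has 4 subgroups in total, hence 4 normal subgroups.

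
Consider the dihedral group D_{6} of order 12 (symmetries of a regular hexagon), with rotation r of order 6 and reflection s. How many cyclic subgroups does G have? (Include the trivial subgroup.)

10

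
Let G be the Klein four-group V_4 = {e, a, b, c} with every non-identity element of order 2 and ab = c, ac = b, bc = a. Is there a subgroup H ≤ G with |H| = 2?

Yes

2 | 4. A subgroup of order 2 is {e, a}.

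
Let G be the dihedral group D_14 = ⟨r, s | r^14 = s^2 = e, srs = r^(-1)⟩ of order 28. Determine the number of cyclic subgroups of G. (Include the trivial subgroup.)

18

Each element a generates a cyclic subgroup ⟨a⟩; distinct elements may generate the same one (a cyclic group of order d has φ(d) generators).
Cyclic subgroups by order — order 1: 1; order 2: 15; order 7: 1; order 14: 1.
Total: 18.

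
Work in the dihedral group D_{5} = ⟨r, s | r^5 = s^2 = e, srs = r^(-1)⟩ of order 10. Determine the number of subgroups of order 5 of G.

|G| = 10 and 5 | 10, so subgroups of order 5 are possible by Lagrange.
The subgroups of order 5 are: {e, r, r^2, r^3, r^4}.
So G has 1 subgroup of order 5.

1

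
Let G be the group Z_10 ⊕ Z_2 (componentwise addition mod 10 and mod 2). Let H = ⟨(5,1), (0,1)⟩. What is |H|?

4

|⟨(5,1)⟩| = 2 and |⟨(0,1)⟩| = 2, so |H| is a multiple of lcm(2, 2) = 2 and divides |G| = 20.
Closing under the operation: H = {(0,0), (0,1), (5,0), (5,1)}, so |H| = 4.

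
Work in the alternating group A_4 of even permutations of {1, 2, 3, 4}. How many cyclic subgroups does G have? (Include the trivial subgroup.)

8

Group the elements of G by the cyclic subgroup they generate; each cyclic subgroup of order d accounts for φ(d) elements.
Cyclic subgroups by order — order 1: 1; order 2: 3; order 3: 4.
Total: 8.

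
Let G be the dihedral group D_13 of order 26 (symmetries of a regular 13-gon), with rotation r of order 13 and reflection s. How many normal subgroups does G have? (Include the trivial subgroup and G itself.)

3

G has 16 subgroups. Checking conjugation-invariance by order — order 1: 1/1 normal; order 2: 0/13 normal; order 13: 1/1 normal; order 26: 1/1 normal.
Total normal subgroups: 3.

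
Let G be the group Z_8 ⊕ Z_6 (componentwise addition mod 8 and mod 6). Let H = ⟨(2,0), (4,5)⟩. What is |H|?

24

|⟨(2,0)⟩| = 4 and |⟨(4,5)⟩| = 6, so |H| is a multiple of lcm(4, 6) = 12 and divides |G| = 48.
Closing under the operation: H = {(0,0), (0,1), (0,2), (0,3), (0,4), (0,5), (2,0), (2,1), (2,2), (2,3), (2,4), (2,5), (4,0), (4,1), (4,2), (4,3), (4,4), (4,5), (6,0), (6,1), (6,2), (6,3), (6,4), (6,5)}, so |H| = 24.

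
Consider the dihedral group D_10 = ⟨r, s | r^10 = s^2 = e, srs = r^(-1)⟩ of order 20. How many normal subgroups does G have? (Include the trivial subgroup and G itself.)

7

G has 22 subgroups. Checking conjugation-invariance by order — order 1: 1/1 normal; order 2: 1/11 normal; order 4: 0/5 normal; order 5: 1/1 normal; order 10: 3/3 normal; order 20: 1/1 normal.
Total normal subgroups: 7.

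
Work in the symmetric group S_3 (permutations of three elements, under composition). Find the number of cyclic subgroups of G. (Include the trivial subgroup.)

Group the elements of G by the cyclic subgroup they generate; each cyclic subgroup of order d accounts for φ(d) elements.
Cyclic subgroups by order — order 1: 1; order 2: 3; order 3: 1.
Total: 5.

5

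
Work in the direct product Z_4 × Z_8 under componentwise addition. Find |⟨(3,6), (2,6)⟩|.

|⟨(3,6)⟩| = 4 and |⟨(2,6)⟩| = 4, so |H| is a multiple of lcm(4, 4) = 4 and divides |G| = 32.
Closing under the operation: H = {(0,0), (0,2), (0,4), (0,6), (1,0), (1,2), (1,4), (1,6), (2,0), (2,2), (2,4), (2,6), (3,0), (3,2), (3,4), (3,6)}, so |H| = 16.

16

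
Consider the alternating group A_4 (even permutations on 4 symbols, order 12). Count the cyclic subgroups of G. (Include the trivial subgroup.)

A cyclic subgroup of order d is generated by each of its φ(d) elements of order d, so the cyclic subgroups of order d number (#elements of order d)/φ(d).
Cyclic subgroups by order — order 1: 1; order 2: 3; order 3: 4.
Total: 8.

8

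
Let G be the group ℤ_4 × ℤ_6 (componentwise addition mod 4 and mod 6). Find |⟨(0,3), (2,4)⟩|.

12

|⟨(0,3)⟩| = 2 and |⟨(2,4)⟩| = 6, so |H| is a multiple of lcm(2, 6) = 6 and divides |G| = 24.
Closing under the operation: H = {(0,0), (0,1), (0,2), (0,3), (0,4), (0,5), (2,0), (2,1), (2,2), (2,3), (2,4), (2,5)}, so |H| = 12.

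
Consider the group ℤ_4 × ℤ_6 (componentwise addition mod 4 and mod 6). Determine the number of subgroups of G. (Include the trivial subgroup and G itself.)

16

|G| = 24, so by Lagrange every subgroup order divides 24. Divisors: 1, 2, 3, 4, 6, 8, 12, 24.
Subgroups by order — order 1: 1; order 2: 3; order 3: 1; order 4: 3; order 6: 3; order 8: 1; order 12: 3; order 24: 1.
Total: 1 + 3 + 1 + 3 + 3 + 1 + 3 + 1 = 16.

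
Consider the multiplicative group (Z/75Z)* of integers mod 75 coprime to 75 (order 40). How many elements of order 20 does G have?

Enumerating element orders in G gives 16 elements of order 20.

16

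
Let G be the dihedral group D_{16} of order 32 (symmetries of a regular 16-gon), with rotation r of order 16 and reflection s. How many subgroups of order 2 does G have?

|G| = 32 and 2 | 32, so subgroups of order 2 are possible by Lagrange.
The subgroups of order 2 are: {e, r^10s}; {e, r^11s}; {e, r^12s}; {e, r^13s}; … (17 in all).
So G has 17 subgroups of order 2.

17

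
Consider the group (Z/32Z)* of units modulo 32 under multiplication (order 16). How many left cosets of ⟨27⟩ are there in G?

|⟨27⟩| = 8 and |G| = 16.
By Lagrange, [G : H] = |G|/|H| = 16/8 = 2.

2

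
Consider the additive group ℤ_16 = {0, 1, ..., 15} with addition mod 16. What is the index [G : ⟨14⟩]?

|⟨14⟩| = 8 and |G| = 16.
By Lagrange, [G : H] = |G|/|H| = 16/8 = 2.

2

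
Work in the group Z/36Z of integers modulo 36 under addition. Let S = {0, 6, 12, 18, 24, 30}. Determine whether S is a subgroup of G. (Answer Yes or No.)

|S| = 6 divides |G| = 36, consistent with Lagrange.
S contains the identity, every element's inverse is in S, and S is closed under +: it is a subgroup.
In fact S = ⟨6⟩.

Yes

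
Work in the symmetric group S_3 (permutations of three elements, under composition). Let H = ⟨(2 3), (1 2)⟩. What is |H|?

6

|⟨(2 3)⟩| = 2 and |⟨(1 2)⟩| = 2, so |H| is a multiple of lcm(2, 2) = 2 and divides |G| = 6.
Closing {(2 3), (1 2)} under the group operation gives all of G, so |H| = 6.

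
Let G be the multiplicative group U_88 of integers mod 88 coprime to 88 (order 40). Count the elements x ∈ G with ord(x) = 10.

Enumerating element orders in G gives 28 elements of order 10.

28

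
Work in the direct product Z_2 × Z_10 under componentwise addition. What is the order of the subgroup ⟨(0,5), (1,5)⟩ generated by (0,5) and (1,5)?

4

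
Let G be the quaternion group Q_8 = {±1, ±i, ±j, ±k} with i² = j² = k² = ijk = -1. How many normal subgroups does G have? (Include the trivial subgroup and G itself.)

G has 6 subgroups. Checking conjugation-invariance by order — order 1: 1/1 normal; order 2: 1/1 normal; order 4: 3/3 normal; order 8: 1/1 normal.
Total normal subgroups: 6.

6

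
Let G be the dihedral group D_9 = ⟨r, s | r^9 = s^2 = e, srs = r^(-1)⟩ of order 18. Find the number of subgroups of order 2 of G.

9

|G| = 18 and 2 | 18, so subgroups of order 2 are possible by Lagrange.
The subgroups of order 2 are: {e, r^2s}; {e, r^3s}; {e, r^4s}; {e, r^5s}; … (9 in all).
So G has 9 subgroups of order 2.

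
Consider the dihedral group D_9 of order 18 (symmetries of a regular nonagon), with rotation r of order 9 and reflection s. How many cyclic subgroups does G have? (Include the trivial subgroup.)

A cyclic subgroup of order d is generated by each of its φ(d) elements of order d, so the cyclic subgroups of order d number (#elements of order d)/φ(d).
Cyclic subgroups by order — order 1: 1; order 2: 9; order 3: 1; order 9: 1.
Total: 12.

12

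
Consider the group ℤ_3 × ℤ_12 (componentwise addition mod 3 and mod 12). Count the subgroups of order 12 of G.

4

|G| = 36 and 12 | 36, so subgroups of order 12 are possible by Lagrange.
The subgroups of order 12 are: {(0,0), (0,1), (0,2), (0,3), (0,4), (0,5), (0,6), (0,7), (0,8), (0,9), (0,10), (0,11)}; {(0,0), (0,3), (0,6), (0,9), (1,0), (1,3), (1,6), (1,9), (2,0), (2,3), (2,6), (2,9)}; {(0,0), (0,3), (0,6), (0,9), (1,1), (1,4), (1,7), (1,10), (2,2), (2,5), (2,8), (2,11)}; {(0,0), (0,3), (0,6), (0,9), (1,2), (1,5), (1,8), (1,11), (2,1), (2,4), (2,7), (2,10)}.
So G has 4 subgroups of order 12.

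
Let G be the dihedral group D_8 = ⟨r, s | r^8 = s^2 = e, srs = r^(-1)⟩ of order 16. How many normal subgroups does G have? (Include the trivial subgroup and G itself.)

G has 19 subgroups. Checking conjugation-invariance by order — order 1: 1/1 normal; order 2: 1/9 normal; order 4: 1/5 normal; order 8: 3/3 normal; order 16: 1/1 normal.
Total normal subgroups: 7.

7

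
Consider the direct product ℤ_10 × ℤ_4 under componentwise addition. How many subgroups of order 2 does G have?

3

|G| = 40 and 2 | 40, so subgroups of order 2 are possible by Lagrange.
The subgroups of order 2 are: {(0,0), (0,2)}; {(0,0), (5,0)}; {(0,0), (5,2)}.
So G has 3 subgroups of order 2.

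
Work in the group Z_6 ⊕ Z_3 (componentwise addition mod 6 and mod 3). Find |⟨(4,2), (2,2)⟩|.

9

|⟨(4,2)⟩| = 3 and |⟨(2,2)⟩| = 3, so |H| is a multiple of lcm(3, 3) = 3 and divides |G| = 18.
Closing under the operation: H = {(0,0), (0,1), (0,2), (2,0), (2,1), (2,2), (4,0), (4,1), (4,2)}, so |H| = 9.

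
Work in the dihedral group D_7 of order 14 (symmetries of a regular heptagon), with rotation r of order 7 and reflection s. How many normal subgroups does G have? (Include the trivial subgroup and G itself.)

G has 10 subgroups. Checking conjugation-invariance by order — order 1: 1/1 normal; order 2: 0/7 normal; order 7: 1/1 normal; order 14: 1/1 normal.
Total normal subgroups: 3.

3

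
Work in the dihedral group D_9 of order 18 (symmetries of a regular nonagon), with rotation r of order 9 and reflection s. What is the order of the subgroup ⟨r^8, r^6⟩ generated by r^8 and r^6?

|⟨r^8⟩| = 9 and |⟨r^6⟩| = 3, so |H| is a multiple of lcm(9, 3) = 9 and divides |G| = 18.
Closing under the operation: H = {e, r, r^2, r^3, r^4, r^5, r^6, r^7, r^8}, so |H| = 9.

9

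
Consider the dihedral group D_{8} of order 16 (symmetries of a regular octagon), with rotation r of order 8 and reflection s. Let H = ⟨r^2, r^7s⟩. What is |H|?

8

|⟨r^2⟩| = 4 and |⟨r^7s⟩| = 2, so |H| is a multiple of lcm(4, 2) = 4 and divides |G| = 16.
Closing under the operation: H = {e, r^2, r^4, r^6, rs, r^3s, r^5s, r^7s}, so |H| = 8.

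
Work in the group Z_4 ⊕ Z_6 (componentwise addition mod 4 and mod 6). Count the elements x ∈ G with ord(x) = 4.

An element (a,b) has order lcm(ord(a), ord(b)); count pairs with lcm equal to 4.
Enumerating gives 4 such elements.

4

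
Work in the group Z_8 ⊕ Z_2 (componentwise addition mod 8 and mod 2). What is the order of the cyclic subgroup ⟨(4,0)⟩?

The order of (4,0) in Z_8 × Z_2 is lcm(ord(4) in Z_8, ord(0) in Z_2).
ord(4) = 2 and ord(0) = 1, so |⟨(4,0)⟩| = lcm(2, 1) = 2.

2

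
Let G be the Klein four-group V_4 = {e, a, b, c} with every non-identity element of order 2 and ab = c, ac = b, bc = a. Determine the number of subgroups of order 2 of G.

|G| = 4 and 2 | 4, so subgroups of order 2 are possible by Lagrange.
The subgroups of order 2 are: {e, a}; {e, b}; {e, c}.
So G has 3 subgroups of order 2.

3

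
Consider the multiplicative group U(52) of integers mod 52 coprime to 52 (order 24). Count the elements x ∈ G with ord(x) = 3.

2

The elements of order 3 are: 9, 29.
That's 2.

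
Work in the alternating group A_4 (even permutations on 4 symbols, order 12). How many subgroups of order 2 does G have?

3

|G| = 12 and 2 | 12, so subgroups of order 2 are possible by Lagrange.
The subgroups of order 2 are: {e, (1 2)(3 4)}; {e, (1 3)(2 4)}; {e, (1 4)(2 3)}.
So G has 3 subgroups of order 2.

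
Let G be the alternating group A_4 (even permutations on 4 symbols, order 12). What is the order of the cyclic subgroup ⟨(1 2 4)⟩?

3

Computing powers of (1 2 4): the smallest k with ((1 2 4))^k = e is k = 3.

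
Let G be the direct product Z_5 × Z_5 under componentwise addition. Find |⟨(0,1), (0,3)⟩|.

5

|⟨(0,1)⟩| = 5 and |⟨(0,3)⟩| = 5, so |H| is a multiple of lcm(5, 5) = 5 and divides |G| = 25.
Closing under the operation: H = {(0,0), (0,1), (0,2), (0,3), (0,4)}, so |H| = 5.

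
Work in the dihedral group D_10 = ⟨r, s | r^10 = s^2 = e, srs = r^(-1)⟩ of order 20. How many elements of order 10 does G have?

The elements of order 10 are: r, r^3, r^7, r^9.
That's 4.

4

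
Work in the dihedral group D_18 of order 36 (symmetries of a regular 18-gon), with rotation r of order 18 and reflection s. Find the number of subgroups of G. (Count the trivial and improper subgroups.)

|G| = 36, so by Lagrange every subgroup order divides 36. Divisors: 1, 2, 3, 4, 6, 9, 12, 18, 36.
Subgroups by order — order 1: 1; order 2: 19; order 3: 1; order 4: 9; order 6: 7; order 9: 1; order 12: 3; order 18: 3; order 36: 1.
Total: 1 + 19 + 1 + 9 + 7 + 1 + 3 + 3 + 1 = 45.

45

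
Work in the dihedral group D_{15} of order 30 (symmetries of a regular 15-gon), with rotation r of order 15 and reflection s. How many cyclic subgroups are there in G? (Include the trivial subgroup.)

19

A cyclic subgroup of order d is generated by each of its φ(d) elements of order d, so the cyclic subgroups of order d number (#elements of order d)/φ(d).
Cyclic subgroups by order — order 1: 1; order 2: 15; order 3: 1; order 5: 1; order 15: 1.
Total: 19.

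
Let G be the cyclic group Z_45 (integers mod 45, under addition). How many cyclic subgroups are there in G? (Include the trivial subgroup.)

6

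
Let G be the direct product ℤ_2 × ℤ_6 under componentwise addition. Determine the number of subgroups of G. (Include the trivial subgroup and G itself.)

10

|G| = 12, so by Lagrange every subgroup order divides 12. Divisors: 1, 2, 3, 4, 6, 12.
Subgroups by order — order 1: 1; order 2: 3; order 3: 1; order 4: 1; order 6: 3; order 12: 1.
Total: 1 + 3 + 1 + 1 + 3 + 1 = 10.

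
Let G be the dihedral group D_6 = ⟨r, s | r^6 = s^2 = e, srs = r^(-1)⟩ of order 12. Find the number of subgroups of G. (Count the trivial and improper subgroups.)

16

|G| = 12, so by Lagrange every subgroup order divides 12. Divisors: 1, 2, 3, 4, 6, 12.
Subgroups by order — order 1: 1; order 2: 7; order 3: 1; order 4: 3; order 6: 3; order 12: 1.
Total: 1 + 7 + 1 + 3 + 3 + 1 = 16.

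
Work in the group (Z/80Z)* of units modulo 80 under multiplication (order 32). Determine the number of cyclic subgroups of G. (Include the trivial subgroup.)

20

Each element a generates a cyclic subgroup ⟨a⟩; distinct elements may generate the same one (a cyclic group of order d has φ(d) generators).
Cyclic subgroups by order — order 1: 1; order 2: 7; order 4: 12.
Total: 20.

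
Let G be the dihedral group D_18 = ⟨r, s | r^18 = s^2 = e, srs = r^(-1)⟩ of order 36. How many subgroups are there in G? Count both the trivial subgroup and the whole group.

|G| = 36, so by Lagrange every subgroup order divides 36. Divisors: 1, 2, 3, 4, 6, 9, 12, 18, 36.
Subgroups by order — order 1: 1; order 2: 19; order 3: 1; order 4: 9; order 6: 7; order 9: 1; order 12: 3; order 18: 3; order 36: 1.
Total: 1 + 19 + 1 + 9 + 7 + 1 + 3 + 3 + 1 = 45.

45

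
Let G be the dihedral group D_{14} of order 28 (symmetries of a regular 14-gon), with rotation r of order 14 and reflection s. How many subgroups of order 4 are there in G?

7

|G| = 28 and 4 | 28, so subgroups of order 4 are possible by Lagrange.
The subgroups of order 4 are: {e, r^7, r^3s, r^10s}; {e, r^7, r^4s, r^11s}; {e, r^7, r^5s, r^12s}; {e, r^7, r^6s, r^13s}; … (7 in all).
So G has 7 subgroups of order 4.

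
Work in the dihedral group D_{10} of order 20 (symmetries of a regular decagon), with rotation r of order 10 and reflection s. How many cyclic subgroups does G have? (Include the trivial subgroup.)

14

Group the elements of G by the cyclic subgroup they generate; each cyclic subgroup of order d accounts for φ(d) elements.
Cyclic subgroups by order — order 1: 1; order 2: 11; order 5: 1; order 10: 1.
Total: 14.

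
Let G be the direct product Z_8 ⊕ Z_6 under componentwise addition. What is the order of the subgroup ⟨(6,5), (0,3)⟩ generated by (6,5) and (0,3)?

|⟨(6,5)⟩| = 12 and |⟨(0,3)⟩| = 2, so |H| is a multiple of lcm(12, 2) = 12 and divides |G| = 48.
Closing under the operation: H = {(0,0), (0,1), (0,2), (0,3), (0,4), (0,5), (2,0), (2,1), (2,2), (2,3), (2,4), (2,5), (4,0), (4,1), (4,2), (4,3), (4,4), (4,5), (6,0), (6,1), (6,2), (6,3), (6,4), (6,5)}, so |H| = 24.

24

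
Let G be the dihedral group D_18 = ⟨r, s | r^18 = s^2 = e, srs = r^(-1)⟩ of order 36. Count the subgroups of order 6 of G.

7

|G| = 36 and 6 | 36, so subgroups of order 6 are possible by Lagrange.
The subgroups of order 6 are: {e, r^6, r^12, r^4s, r^10s, r^16s}; {e, r^6, r^12, r^5s, r^11s, r^17s}; {e, r^6, r^12, s, r^6s, r^12s}; {e, r^6, r^12, rs, r^7s, r^13s}; … (7 in all).
So G has 7 subgroups of order 6.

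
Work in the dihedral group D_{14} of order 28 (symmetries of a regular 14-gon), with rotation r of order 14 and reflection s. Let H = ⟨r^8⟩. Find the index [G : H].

4

|⟨r^8⟩| = 7 and |G| = 28.
By Lagrange, [G : H] = |G|/|H| = 28/7 = 4.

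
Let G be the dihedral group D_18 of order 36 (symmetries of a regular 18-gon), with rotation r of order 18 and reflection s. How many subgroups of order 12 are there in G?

|G| = 36 and 12 | 36, so subgroups of order 12 are possible by Lagrange.
The subgroups of order 12 are: {e, r^3, r^6, r^9, r^12, r^15, rs, r^4s, r^7s, r^10s, r^13s, r^16s}; {e, r^3, r^6, r^9, r^12, r^15, r^2s, r^5s, r^8s, r^11s, r^14s, r^17s}; {e, r^3, r^6, r^9, r^12, r^15, s, r^3s, r^6s, r^9s, r^12s, r^15s}.
So G has 3 subgroups of order 12.

3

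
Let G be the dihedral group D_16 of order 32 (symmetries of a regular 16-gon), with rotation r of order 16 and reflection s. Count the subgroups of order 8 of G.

|G| = 32 and 8 | 32, so subgroups of order 8 are possible by Lagrange.
The subgroups of order 8 are: {e, r^2, r^4, r^6, r^8, r^10, r^12, r^14}; {e, r^4, r^8, r^12, r^2s, r^6s, r^10s, r^14s}; {e, r^4, r^8, r^12, r^3s, r^7s, r^11s, r^15s}; {e, r^4, r^8, r^12, s, r^4s, r^8s, r^12s}; … (5 in all).
So G has 5 subgroups of order 8.

5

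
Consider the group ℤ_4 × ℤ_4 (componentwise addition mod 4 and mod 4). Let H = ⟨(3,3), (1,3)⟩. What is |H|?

8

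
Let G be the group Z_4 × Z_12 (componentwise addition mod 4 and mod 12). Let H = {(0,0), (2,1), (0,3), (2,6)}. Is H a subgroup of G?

(0,3) ∈ H but its inverse (0,9) ∉ H, so H is not a subgroup.

No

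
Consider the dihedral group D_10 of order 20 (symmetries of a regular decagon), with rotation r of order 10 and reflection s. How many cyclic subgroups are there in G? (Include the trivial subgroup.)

Each element a generates a cyclic subgroup ⟨a⟩; distinct elements may generate the same one (a cyclic group of order d has φ(d) generators).
Cyclic subgroups by order — order 1: 1; order 2: 11; order 5: 1; order 10: 1.
Total: 14.

14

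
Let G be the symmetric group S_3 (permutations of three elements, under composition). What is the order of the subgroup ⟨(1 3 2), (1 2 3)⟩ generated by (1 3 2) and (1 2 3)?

3

|⟨(1 3 2)⟩| = 3 and |⟨(1 2 3)⟩| = 3, so |H| is a multiple of lcm(3, 3) = 3 and divides |G| = 6.
Closing under the operation: H = {e, (1 2 3), (1 3 2)}, so |H| = 3.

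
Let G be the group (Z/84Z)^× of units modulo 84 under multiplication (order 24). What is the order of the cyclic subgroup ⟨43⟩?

2

Compute successive powers of 43 mod 84: 43, 1; 43^2 ≡ 1 (mod 84).
So |⟨43⟩| = 2.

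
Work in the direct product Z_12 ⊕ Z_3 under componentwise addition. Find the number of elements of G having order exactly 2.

An element (a,b) has order lcm(ord(a), ord(b)); count pairs with lcm equal to 2.
Enumerating gives 1 such elements.

1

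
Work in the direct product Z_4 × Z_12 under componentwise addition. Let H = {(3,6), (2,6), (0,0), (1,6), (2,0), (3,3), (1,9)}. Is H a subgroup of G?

|H| = 7 does not divide |G| = 48, so by Lagrange H is not a subgroup.

No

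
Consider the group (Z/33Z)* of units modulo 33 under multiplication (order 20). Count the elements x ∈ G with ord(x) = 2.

3

The elements of order 2 are: 10, 23, 32.
That's 3.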